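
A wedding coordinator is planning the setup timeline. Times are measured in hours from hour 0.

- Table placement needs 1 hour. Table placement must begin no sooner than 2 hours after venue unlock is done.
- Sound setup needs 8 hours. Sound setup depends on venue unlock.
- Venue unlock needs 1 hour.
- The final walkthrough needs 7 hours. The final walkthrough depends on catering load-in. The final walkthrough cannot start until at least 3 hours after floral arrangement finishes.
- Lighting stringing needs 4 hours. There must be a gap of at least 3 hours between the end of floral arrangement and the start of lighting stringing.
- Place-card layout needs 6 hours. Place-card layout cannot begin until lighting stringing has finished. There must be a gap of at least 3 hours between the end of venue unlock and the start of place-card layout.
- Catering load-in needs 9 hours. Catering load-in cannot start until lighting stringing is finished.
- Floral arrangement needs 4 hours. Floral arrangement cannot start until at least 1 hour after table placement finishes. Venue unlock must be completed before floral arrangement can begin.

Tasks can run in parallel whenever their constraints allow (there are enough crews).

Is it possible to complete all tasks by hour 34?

Nothing blocks venue unlock, so it runs from hour 0 to hour 1.
Sound setup waits on venue unlock (finishes hour 1), so it starts at hour 1 and finishes at 1 + 8 = hour 9.
Table placement waits on venue unlock (finishes hour 1, plus 2-hour gap → hour 3), so it starts at hour 3 and finishes at 3 + 1 = hour 4.
Floral arrangement cannot start until table placement (finishes hour 4, plus 1-hour gap → hour 5); venue unlock (finishes hour 1). The controlling bound is hour 5, so floral arrangement finishes at 5 + 4 = hour 9.
After floral arrangement (finishes hour 9, plus 3-hour gap → hour 12), lighting stringing can start at hour 12 and finishes at hour 16.
Place-card layout needs all of lighting stringing (finishes hour 16); venue unlock (finishes hour 1, plus 3-hour gap → hour 4). That puts its earliest start at hour 16; it finishes at 16 + 6 = hour 22.
Catering load-in cannot begin until lighting stringing (finishes hour 16). It runs from hour 16 to 16 + 9 = hour 25.
For the final walkthrough: catering load-in (finishes hour 25); floral arrangement (finishes hour 9, plus 3-hour gap → hour 12). Taking the maximum gives a start of hour 25, and it finishes at 25 + 7 = hour 32.
Every task is finished by hour 32, which is no later than the deadline of 34, so the schedule is feasible.

Yes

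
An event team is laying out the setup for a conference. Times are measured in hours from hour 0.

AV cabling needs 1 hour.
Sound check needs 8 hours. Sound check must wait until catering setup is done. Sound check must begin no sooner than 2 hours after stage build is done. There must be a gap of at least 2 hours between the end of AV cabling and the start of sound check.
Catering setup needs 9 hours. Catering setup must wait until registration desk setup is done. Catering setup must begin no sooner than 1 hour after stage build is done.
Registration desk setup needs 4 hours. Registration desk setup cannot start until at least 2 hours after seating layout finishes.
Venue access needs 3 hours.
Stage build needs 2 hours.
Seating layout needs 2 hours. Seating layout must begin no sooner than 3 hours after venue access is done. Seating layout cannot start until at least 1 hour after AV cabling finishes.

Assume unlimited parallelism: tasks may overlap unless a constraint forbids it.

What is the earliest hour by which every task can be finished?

AV cabling can start immediately at hour 0; it finishes at hour 1.
Stage build has no prerequisites, so it starts at hour 0 and finishes at hour 2.
Venue access can start immediately at hour 0; it finishes at hour 3.
Seating layout needs all of venue access (finishes hour 3, plus 3-hour gap → hour 6); AV cabling (finishes hour 1, plus 1-hour gap → hour 2). That puts its earliest start at hour 6; it finishes at 6 + 2 = hour 8.
Registration desk setup waits on seating layout (finishes hour 8, plus 2-hour gap → hour 10), so it starts at hour 10 and finishes at 10 + 4 = hour 14.
Catering setup needs all of registration desk setup (finishes hour 14); stage build (finishes hour 2, plus 1-hour gap → hour 3). That puts its earliest start at hour 14; it finishes at 14 + 9 = hour 23.
Sound check needs all of catering setup (finishes hour 23); stage build (finishes hour 2, plus 2-hour gap → hour 4); AV cabling (finishes hour 1, plus 2-hour gap → hour 3). That puts its earliest start at hour 23; it finishes at 23 + 8 = hour 31.
All tasks are finished once the last one completes. Finish times: Venue access at 3, Stage build at 2, AV cabling at 1, Seating layout at 8, Registration desk setup at 14, Catering setup at 23, Sound check at 31. The latest is hour 31.

31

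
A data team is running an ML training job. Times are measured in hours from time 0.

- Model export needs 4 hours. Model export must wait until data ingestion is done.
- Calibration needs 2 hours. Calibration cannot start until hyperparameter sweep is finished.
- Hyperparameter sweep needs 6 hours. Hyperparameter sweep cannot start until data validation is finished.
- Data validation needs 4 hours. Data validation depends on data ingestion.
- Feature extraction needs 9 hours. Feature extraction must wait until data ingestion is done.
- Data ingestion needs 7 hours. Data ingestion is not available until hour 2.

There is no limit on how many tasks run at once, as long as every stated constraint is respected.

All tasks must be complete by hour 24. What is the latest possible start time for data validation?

12

Calibration has no dependents, so it just needs to finish by hour 24. Starting by 24 − 2 = hour 22 achieves that.
Since calibration (must start by hour 22) depends on it, hyperparameter sweep must finish by hour 22. Backing off its 6-hour duration gives a latest start of hour 16.
Data validation must finish before hyperparameter sweep (must start by hour 16). With a 4-hour duration, data validation must start by 16 − 4 = hour 12.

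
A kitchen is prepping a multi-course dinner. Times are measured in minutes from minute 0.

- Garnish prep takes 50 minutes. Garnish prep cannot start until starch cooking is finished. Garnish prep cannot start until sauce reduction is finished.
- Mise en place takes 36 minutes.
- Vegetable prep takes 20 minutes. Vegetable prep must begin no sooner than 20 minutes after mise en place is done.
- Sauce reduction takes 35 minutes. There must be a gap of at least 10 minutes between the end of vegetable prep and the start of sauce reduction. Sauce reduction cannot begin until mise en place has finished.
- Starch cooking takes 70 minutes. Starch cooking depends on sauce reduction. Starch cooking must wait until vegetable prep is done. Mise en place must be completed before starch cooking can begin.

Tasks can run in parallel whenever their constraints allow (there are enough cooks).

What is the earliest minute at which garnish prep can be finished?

Mise en place can start immediately at minute 0; it finishes at minute 36.
After mise en place (finishes minute 36, plus 20-minute gap → minute 56), vegetable prep can start at minute 56 and finishes at minute 76.
Sauce reduction cannot start until vegetable prep (finishes minute 76, plus 10-minute gap → minute 86); mise en place (finishes minute 36). The controlling bound is minute 86, so sauce reduction finishes at 86 + 35 = minute 121.
Starch cooking has to wait for sauce reduction (finishes minute 121); vegetable prep (finishes minute 76); mise en place (finishes minute 36). The latest of these is minute 121, so starch cooking runs minute 121 to 121 + 70 = minute 191.
Garnish prep has to wait for starch cooking (finishes minute 191); sauce reduction (finishes minute 121). The latest of these is minute 191, so garnish prep runs minute 191 to 191 + 50 = minute 241.

241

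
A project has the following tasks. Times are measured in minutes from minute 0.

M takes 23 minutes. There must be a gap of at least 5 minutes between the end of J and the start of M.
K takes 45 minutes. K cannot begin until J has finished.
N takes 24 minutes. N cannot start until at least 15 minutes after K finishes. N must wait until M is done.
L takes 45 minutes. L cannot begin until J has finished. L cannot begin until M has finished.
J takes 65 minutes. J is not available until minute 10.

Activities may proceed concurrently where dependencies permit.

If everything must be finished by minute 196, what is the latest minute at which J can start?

47

N has no dependents, so it just needs to finish by minute 196. Starting by 196 − 24 = minute 172 achieves that.
K feeds into N (must start by minute 172, minus 15-minute gap → minute 157); so K must finish by minute 157 and therefore start by minute 112.
To finish by minute 196, L (duration 45) must start no later than minute 151.
For M: L (must start by minute 151); N (must start by minute 172). The most restrictive is minute 151; with a 23-minute duration, M must start by minute 128.
J has several dependents: K (must start by minute 112); L (must start by minute 151); M (must start by minute 128, minus 5-minute gap → minute 123). The earliest of those limits is minute 112, so J must start by 112 − 65 = minute 47.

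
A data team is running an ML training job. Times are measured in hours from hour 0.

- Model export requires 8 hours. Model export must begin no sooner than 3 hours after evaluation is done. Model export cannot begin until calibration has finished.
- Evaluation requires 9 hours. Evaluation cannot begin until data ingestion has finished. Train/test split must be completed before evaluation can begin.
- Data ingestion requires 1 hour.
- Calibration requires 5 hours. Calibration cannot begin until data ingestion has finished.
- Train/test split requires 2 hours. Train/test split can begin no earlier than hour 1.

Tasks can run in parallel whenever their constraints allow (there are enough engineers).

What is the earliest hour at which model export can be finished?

23

Train/test split cannot begin until its own release at hour 1. It runs from hour 1 to 1 + 2 = hour 3.
Data ingestion can start immediately at hour 0; it finishes at hour 1.
Calibration cannot begin until data ingestion (finishes hour 1). It runs from hour 1 to 1 + 5 = hour 6.
Evaluation cannot start until data ingestion (finishes hour 1); train/test split (finishes hour 3). The controlling bound is hour 3, so evaluation finishes at 3 + 9 = hour 12.
Model export cannot start until evaluation (finishes hour 12, plus 3-hour gap → hour 15); calibration (finishes hour 6). The controlling bound is hour 15, so model export finishes at 15 + 8 = hour 23.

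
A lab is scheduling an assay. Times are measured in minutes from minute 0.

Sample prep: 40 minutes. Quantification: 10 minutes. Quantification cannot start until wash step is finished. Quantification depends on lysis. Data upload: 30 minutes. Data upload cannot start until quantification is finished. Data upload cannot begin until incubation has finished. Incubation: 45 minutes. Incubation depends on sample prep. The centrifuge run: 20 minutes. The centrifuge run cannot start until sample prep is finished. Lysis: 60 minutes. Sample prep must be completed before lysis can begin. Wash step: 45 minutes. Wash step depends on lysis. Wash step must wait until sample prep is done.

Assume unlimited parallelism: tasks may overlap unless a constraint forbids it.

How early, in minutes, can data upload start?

155

Nothing blocks sample prep, so it runs from minute 0 to minute 40.
After sample prep (finishes minute 40), incubation can start at minute 40 and finishes at minute 85.
Lysis cannot begin until sample prep (finishes minute 40). It runs from minute 40 to 40 + 60 = minute 100.
For wash step: lysis (finishes minute 100); sample prep (finishes minute 40). Taking the maximum gives a start of minute 100, and it finishes at 100 + 45 = minute 145.
For quantification: wash step (finishes minute 145); lysis (finishes minute 100). Taking the maximum gives a start of minute 145, and it finishes at 145 + 10 = minute 155.
Data upload waits on quantification (finishes minute 155); incubation (finishes minute 85). The latest of these is minute 155, which is the earliest data upload can start.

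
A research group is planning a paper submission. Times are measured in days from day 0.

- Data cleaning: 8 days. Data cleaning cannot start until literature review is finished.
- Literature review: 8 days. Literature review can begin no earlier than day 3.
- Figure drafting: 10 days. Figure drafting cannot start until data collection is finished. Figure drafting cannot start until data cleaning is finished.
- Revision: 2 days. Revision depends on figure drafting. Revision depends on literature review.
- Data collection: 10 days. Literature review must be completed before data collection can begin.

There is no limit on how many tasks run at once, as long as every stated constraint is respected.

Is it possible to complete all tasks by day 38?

Yes

Literature review cannot begin until its own release at day 3. It runs from day 3 to 3 + 8 = day 11.
After literature review (finishes day 11), data cleaning can start at day 11 and finishes at day 19.
Data collection waits on literature review (finishes day 11), so it starts at day 11 and finishes at 11 + 10 = day 21.
Figure drafting has to wait for data collection (finishes day 21); data cleaning (finishes day 19). The latest of these is day 21, so figure drafting runs day 21 to 21 + 10 = day 31.
Revision cannot start until figure drafting (finishes day 31); literature review (finishes day 11). The controlling bound is day 31, so revision finishes at 31 + 2 = day 33.
Every task is finished by day 33, which is no later than the deadline of 38, so the schedule is feasible.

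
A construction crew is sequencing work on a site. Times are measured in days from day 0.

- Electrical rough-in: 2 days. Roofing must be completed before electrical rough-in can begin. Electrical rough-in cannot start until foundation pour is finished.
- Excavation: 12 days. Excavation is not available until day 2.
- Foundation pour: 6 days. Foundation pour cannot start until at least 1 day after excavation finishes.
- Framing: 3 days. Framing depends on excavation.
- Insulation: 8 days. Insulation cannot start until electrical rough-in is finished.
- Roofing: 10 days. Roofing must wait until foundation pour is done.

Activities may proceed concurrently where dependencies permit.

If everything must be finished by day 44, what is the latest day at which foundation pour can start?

Insulation must finish by day 44; it takes 8 days, so it must start by 44 − 8 = day 36.
Electrical rough-in has to be done before insulation (must start by day 36). That means finishing by day 36, i.e. starting by 36 − 2 = day 34.
Roofing must finish before electrical rough-in (must start by day 34). With a 10-day duration, roofing must start by 34 − 10 = day 24.
Foundation pour has several dependents: roofing (must start by day 24); electrical rough-in (must start by day 34). The earliest of those limits is day 24, so foundation pour must start by 24 − 6 = day 18.

18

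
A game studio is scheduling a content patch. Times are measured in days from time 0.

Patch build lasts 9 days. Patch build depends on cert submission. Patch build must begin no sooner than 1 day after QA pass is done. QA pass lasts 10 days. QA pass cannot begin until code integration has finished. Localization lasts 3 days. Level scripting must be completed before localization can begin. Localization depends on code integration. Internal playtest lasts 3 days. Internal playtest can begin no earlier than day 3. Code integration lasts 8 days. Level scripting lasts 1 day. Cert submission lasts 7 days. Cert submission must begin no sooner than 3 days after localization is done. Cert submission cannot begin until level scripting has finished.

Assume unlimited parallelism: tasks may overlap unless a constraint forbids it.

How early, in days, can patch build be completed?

Code integration has no prerequisites, so it starts at day 0 and finishes at day 8.
QA pass cannot begin until code integration (finishes day 8). It runs from day 8 to 8 + 10 = day 18.
Level scripting can start immediately at day 0; it finishes at day 1.
Localization needs all of level scripting (finishes day 1); code integration (finishes day 8). That puts its earliest start at day 8; it finishes at 8 + 3 = day 11.
Cert submission has to wait for localization (finishes day 11, plus 3-day gap → day 14); level scripting (finishes day 1). The latest of these is day 14, so cert submission runs day 14 to 14 + 7 = day 21.
For patch build: cert submission (finishes day 21); QA pass (finishes day 18, plus 1-day gap → day 19). Taking the maximum gives a start of day 21, and it finishes at 21 + 9 = day 30.

30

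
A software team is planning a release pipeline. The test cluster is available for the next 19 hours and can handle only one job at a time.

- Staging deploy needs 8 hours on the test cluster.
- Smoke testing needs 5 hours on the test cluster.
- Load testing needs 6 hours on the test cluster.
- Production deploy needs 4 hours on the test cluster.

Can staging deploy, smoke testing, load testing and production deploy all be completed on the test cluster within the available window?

No

Running back to back, the jobs need 8 + 5 + 6 + 4 = 23 hours on the test cluster.
Since 23 > 19, they cannot all fit.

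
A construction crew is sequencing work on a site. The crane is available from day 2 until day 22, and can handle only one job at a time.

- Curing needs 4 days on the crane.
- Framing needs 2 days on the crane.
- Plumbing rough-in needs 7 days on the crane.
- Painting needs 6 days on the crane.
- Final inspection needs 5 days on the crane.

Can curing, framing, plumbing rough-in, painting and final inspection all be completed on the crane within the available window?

The crane window is 22 − 2 = 20 days.
Running back to back, the jobs need 4 + 2 + 7 + 6 + 5 = 24 days on the crane.
Since 24 > 20, they cannot all fit.

No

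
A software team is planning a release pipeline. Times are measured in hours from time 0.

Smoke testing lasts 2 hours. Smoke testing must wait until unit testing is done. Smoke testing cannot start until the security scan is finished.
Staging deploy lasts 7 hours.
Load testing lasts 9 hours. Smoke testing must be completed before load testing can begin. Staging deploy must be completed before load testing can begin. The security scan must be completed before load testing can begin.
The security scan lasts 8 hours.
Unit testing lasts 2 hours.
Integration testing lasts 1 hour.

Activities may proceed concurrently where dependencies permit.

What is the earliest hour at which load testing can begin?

10

Staging deploy has no prerequisites, so it starts at hour 0 and finishes at hour 7.
The security scan can start immediately at hour 0; it finishes at hour 8.
Nothing blocks unit testing, so it runs from hour 0 to hour 2.
Smoke testing has to wait for unit testing (finishes hour 2); the security scan (finishes hour 8). The latest of these is hour 8, so smoke testing runs hour 8 to 8 + 2 = hour 10.
Load testing waits on smoke testing (finishes hour 10); staging deploy (finishes hour 7); the security scan (finishes hour 8). The latest of these is hour 10, which is the earliest load testing can start.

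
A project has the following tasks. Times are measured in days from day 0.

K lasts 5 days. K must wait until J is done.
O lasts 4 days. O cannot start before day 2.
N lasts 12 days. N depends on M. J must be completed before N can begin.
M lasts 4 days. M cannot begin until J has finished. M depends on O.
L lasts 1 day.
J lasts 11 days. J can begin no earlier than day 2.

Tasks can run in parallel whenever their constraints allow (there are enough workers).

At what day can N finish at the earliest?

29

O waits on its own release at day 2, so it starts at day 2 and finishes at 2 + 4 = day 6.
J waits on its own release at day 2, so it starts at day 2 and finishes at 2 + 11 = day 13.
M has to wait for J (finishes day 13); O (finishes day 6). The latest of these is day 13, so M runs day 13 to 13 + 4 = day 17.
For N: M (finishes day 17); J (finishes day 13). Taking the maximum gives a start of day 17, and it finishes at 17 + 12 = day 29.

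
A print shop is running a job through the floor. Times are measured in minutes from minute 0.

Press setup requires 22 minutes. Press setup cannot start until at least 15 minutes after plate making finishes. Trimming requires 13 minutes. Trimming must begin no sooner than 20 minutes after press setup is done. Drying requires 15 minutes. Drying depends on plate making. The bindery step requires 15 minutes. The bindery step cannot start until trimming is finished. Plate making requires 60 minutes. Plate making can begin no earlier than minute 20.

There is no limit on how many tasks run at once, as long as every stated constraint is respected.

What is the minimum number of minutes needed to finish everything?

Plate making cannot begin until its own release at minute 20. It runs from minute 20 to 20 + 60 = minute 80.
Drying cannot begin until plate making (finishes minute 80). It runs from minute 80 to 80 + 15 = minute 95.
After plate making (finishes minute 80, plus 15-minute gap → minute 95), press setup can start at minute 95 and finishes at minute 117.
Trimming waits on press setup (finishes minute 117, plus 20-minute gap → minute 137), so it starts at minute 137 and finishes at 137 + 13 = minute 150.
The bindery step cannot begin until trimming (finishes minute 150). It runs from minute 150 to 150 + 15 = minute 165.
All tasks are finished once the last one completes. Finish times: Plate making at 80, Press setup at 117, Drying at 95, Trimming at 150, The bindery step at 165. The latest is minute 165.

165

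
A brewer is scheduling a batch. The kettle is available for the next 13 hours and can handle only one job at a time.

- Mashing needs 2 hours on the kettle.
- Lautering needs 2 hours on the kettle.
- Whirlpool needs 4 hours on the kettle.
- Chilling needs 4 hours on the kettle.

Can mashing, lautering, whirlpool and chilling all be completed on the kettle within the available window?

Running back to back, the jobs need 2 + 2 + 4 + 4 = 12 hours on the kettle.
Since 12 ≤ 13, they fit within the window.

Yes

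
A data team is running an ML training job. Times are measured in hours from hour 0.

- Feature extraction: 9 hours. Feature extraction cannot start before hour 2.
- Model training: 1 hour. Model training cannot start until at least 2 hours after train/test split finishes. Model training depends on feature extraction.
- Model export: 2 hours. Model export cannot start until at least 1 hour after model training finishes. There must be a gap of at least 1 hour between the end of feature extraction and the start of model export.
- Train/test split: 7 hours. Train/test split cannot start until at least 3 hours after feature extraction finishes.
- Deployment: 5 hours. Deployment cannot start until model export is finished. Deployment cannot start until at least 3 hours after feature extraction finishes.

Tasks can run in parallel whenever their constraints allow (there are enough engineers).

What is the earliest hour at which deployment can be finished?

After its own release at hour 2, feature extraction can start at hour 2 and finishes at hour 11.
After feature extraction (finishes hour 11, plus 3-hour gap → hour 14), train/test split can start at hour 14 and finishes at hour 21.
For model training: train/test split (finishes hour 21, plus 2-hour gap → hour 23); feature extraction (finishes hour 11). Taking the maximum gives a start of hour 23, and it finishes at 23 + 1 = hour 24.
Model export cannot start until model training (finishes hour 24, plus 1-hour gap → hour 25); feature extraction (finishes hour 11, plus 1-hour gap → hour 12). The controlling bound is hour 25, so model export finishes at 25 + 2 = hour 27.
Deployment has to wait for model export (finishes hour 27); feature extraction (finishes hour 11, plus 3-hour gap → hour 14). The latest of these is hour 27, so deployment runs hour 27 to 27 + 5 = hour 32.

32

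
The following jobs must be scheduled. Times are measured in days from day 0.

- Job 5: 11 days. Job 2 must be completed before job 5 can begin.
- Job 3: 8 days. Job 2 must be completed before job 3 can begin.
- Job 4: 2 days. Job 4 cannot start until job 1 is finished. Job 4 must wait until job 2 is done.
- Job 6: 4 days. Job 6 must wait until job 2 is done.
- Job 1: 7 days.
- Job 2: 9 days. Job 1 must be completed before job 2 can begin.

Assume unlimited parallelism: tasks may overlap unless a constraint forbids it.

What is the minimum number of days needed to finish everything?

Job 1 has no prerequisites, so it starts at day 0 and finishes at day 7.
After job 1 (finishes day 7), job 2 can start at day 7 and finishes at day 16.
After job 2 (finishes day 16), job 6 can start at day 16 and finishes at day 20.
After job 2 (finishes day 16), job 5 can start at day 16 and finishes at day 27.
For job 4: job 1 (finishes day 7); job 2 (finishes day 16). Taking the maximum gives a start of day 16, and it finishes at 16 + 2 = day 18.
Job 3 cannot begin until job 2 (finishes day 16). It runs from day 16 to 16 + 8 = day 24.
All tasks are finished once the last one completes. Finish times: Job 1 at 7, Job 2 at 16, Job 3 at 24, Job 4 at 18, Job 5 at 27, Job 6 at 20. The latest is day 27.

27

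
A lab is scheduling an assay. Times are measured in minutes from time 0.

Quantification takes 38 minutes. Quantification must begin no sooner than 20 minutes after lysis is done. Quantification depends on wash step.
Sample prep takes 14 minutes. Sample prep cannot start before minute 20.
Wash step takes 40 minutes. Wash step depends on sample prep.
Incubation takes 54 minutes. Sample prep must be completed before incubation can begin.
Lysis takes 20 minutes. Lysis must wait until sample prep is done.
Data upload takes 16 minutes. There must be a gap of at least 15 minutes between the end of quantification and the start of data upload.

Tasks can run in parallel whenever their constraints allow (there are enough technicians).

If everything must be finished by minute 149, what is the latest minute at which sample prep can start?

Data upload must finish by minute 149; it takes 16 minutes, so it must start by 149 − 16 = minute 133.
Since data upload (must start by minute 133, minus 15-minute gap → minute 118) depends on it, quantification must finish by minute 118. Backing off its 38-minute duration gives a latest start of minute 80.
Lysis feeds into quantification (must start by minute 80, minus 20-minute gap → minute 60); so lysis must finish by minute 60 and therefore start by minute 40.
To finish by minute 149, incubation (duration 54) must start no later than minute 95.
Wash step must finish before quantification (must start by minute 80). With a 40-minute duration, wash step must start by 80 − 40 = minute 40.
Sample prep must finish in time for lysis (must start by minute 40); incubation (must start by minute 95); wash step (must start by minute 40). The tightest is minute 40, so sample prep must start by 40 − 14 = minute 26.

26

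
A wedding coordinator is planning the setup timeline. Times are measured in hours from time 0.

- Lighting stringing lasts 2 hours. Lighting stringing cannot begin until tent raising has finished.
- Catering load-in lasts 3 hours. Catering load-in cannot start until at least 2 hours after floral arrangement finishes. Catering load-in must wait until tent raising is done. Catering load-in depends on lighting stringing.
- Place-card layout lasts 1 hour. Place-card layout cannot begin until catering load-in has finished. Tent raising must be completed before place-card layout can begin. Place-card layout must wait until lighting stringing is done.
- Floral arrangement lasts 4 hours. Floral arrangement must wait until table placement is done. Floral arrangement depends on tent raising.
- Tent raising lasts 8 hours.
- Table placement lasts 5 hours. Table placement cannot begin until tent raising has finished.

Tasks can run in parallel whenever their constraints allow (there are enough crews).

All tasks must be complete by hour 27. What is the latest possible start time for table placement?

Place-card layout has no dependents, so it just needs to finish by hour 27. Starting by 27 − 1 = hour 26 achieves that.
Catering load-in feeds into place-card layout (must start by hour 26); so catering load-in must finish by hour 26 and therefore start by hour 23.
Floral arrangement must finish before catering load-in (must start by hour 23, minus 2-hour gap → hour 21). With a 4-hour duration, floral arrangement must start by 21 − 4 = hour 17.
Table placement must finish before floral arrangement (must start by hour 17). With a 5-hour duration, table placement must start by 17 − 5 = hour 12.

12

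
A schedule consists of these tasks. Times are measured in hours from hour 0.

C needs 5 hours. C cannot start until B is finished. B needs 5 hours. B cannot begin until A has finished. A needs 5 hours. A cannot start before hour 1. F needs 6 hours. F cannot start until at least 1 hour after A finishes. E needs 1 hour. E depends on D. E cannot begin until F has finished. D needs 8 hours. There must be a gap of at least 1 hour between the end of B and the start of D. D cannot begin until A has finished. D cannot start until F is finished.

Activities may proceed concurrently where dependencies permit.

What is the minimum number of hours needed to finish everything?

After its own release at hour 1, A can start at hour 1 and finishes at hour 6.
After A (finishes hour 6, plus 1-hour gap → hour 7), F can start at hour 7 and finishes at hour 13.
After A (finishes hour 6), B can start at hour 6 and finishes at hour 11.
D has to wait for B (finishes hour 11, plus 1-hour gap → hour 12); A (finishes hour 6); F (finishes hour 13). The latest of these is hour 13, so D runs hour 13 to 13 + 8 = hour 21.
For E: D (finishes hour 21); F (finishes hour 13). Taking the maximum gives a start of hour 21, and it finishes at 21 + 1 = hour 22.
C cannot begin until B (finishes hour 11). It runs from hour 11 to 11 + 5 = hour 16.
All tasks are finished once the last one completes. Finish times: A at 6, B at 11, C at 16, D at 21, E at 22, F at 13. The latest is hour 22.

22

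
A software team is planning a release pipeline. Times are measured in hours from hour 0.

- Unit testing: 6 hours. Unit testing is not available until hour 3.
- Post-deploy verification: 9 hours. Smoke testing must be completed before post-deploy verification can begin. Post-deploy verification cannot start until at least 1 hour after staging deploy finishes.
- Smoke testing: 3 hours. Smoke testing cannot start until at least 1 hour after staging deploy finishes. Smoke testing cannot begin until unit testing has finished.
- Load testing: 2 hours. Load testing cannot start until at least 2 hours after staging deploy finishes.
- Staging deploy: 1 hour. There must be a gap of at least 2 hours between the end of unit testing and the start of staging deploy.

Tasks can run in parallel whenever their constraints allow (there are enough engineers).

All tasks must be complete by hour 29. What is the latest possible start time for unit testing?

Post-deploy verification has no dependents, so it just needs to finish by hour 29. Starting by 29 − 9 = hour 20 achieves that.
Smoke testing feeds into post-deploy verification (must start by hour 20); so smoke testing must finish by hour 20 and therefore start by hour 17.
Load testing must finish by hour 29; it takes 2 hours, so it must start by 29 − 2 = hour 27.
Staging deploy has several dependents: smoke testing (must start by hour 17, minus 1-hour gap → hour 16); load testing (must start by hour 27, minus 2-hour gap → hour 25); post-deploy verification (must start by hour 20, minus 1-hour gap → hour 19). The earliest of those limits is hour 16, so staging deploy must start by 16 − 1 = hour 15.
Unit testing feeds staging deploy (must start by hour 15, minus 2-hour gap → hour 13); smoke testing (must start by hour 17). Taking the minimum, unit testing must finish by hour 13 and start by 13 − 6 = hour 7.

7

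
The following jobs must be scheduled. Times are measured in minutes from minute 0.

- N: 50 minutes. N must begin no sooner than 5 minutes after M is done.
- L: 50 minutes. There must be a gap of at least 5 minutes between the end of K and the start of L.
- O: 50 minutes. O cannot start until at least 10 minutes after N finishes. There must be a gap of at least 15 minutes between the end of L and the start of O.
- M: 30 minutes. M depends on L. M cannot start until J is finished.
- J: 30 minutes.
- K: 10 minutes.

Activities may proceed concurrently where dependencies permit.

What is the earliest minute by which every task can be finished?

K can start immediately at minute 0; it finishes at minute 10.
After K (finishes minute 10, plus 5-minute gap → minute 15), L can start at minute 15 and finishes at minute 65.
Nothing blocks J, so it runs from minute 0 to minute 30.
M cannot start until L (finishes minute 65); J (finishes minute 30). The controlling bound is minute 65, so M finishes at 65 + 30 = minute 95.
After M (finishes minute 95, plus 5-minute gap → minute 100), N can start at minute 100 and finishes at minute 150.
O has to wait for N (finishes minute 150, plus 10-minute gap → minute 160); L (finishes minute 65, plus 15-minute gap → minute 80). The latest of these is minute 160, so O runs minute 160 to 160 + 50 = minute 210.
All tasks are finished once the last one completes. Finish times: J at 30, K at 10, L at 65, M at 95, N at 150, O at 210. The latest is minute 210.

210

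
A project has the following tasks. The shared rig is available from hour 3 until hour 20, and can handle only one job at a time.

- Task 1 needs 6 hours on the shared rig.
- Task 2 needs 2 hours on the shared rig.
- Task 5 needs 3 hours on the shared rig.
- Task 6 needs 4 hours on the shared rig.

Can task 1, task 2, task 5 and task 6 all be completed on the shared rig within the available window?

The shared rig window is 20 − 3 = 17 hours.
Running back to back, the jobs need 6 + 2 + 3 + 4 = 15 hours on the shared rig.
Since 15 ≤ 17, they fit within the window.

Yes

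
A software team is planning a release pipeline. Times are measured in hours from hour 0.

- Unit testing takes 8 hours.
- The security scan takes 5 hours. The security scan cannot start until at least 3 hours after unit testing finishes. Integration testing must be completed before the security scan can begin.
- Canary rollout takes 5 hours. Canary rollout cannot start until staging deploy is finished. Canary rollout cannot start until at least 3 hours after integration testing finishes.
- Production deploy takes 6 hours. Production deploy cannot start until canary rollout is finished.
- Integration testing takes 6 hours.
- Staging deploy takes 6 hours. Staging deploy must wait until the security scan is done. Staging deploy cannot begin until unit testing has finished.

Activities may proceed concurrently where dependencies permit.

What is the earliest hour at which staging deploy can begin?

Integration testing can start immediately at hour 0; it finishes at hour 6.
Unit testing has no prerequisites, so it starts at hour 0 and finishes at hour 8.
The security scan has to wait for unit testing (finishes hour 8, plus 3-hour gap → hour 11); integration testing (finishes hour 6). The latest of these is hour 11, so the security scan runs hour 11 to 11 + 5 = hour 16.
Staging deploy waits on the security scan (finishes hour 16); unit testing (finishes hour 8). The latest of these is hour 16, which is the earliest staging deploy can start.

16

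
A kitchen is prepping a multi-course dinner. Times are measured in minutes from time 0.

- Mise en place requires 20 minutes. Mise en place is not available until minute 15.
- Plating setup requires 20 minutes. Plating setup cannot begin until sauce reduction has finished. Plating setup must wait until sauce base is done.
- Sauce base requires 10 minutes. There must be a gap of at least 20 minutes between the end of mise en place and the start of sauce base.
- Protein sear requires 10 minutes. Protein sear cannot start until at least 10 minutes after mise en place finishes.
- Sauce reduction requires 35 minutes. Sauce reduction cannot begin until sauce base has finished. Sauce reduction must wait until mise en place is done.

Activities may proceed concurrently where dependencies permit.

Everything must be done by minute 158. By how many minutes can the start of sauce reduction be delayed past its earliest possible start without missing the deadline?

Mise en place cannot begin until its own release at minute 15. It runs from minute 15 to 15 + 20 = minute 35.
After mise en place (finishes minute 35, plus 20-minute gap → minute 55), sauce base can start at minute 55 and finishes at minute 65.
Sauce reduction needs all of sauce base (finishes minute 65); mise en place (finishes minute 35). That puts its earliest start at minute 65; it finishes at 65 + 35 = minute 100.

Working backward from the deadline:
Plating setup has no dependents, so it just needs to finish by minute 158. Starting by 158 − 20 = minute 138 achieves that.
Sauce reduction feeds into plating setup (must start by minute 138); so sauce reduction must finish by minute 138 and therefore start by minute 103.
So sauce reduction can start as early as minute 65 and as late as minute 103, giving 103 − 65 = 38 minutes of slack.

38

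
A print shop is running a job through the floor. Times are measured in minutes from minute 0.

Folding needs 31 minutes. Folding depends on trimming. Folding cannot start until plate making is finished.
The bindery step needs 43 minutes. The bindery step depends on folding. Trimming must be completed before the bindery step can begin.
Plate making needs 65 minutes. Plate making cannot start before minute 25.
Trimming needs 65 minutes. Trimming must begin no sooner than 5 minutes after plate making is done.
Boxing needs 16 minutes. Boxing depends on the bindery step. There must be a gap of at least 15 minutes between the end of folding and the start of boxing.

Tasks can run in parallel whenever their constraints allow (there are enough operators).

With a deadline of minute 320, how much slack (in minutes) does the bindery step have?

70

Plate making cannot begin until its own release at minute 25. It runs from minute 25 to 25 + 65 = minute 90.
Trimming cannot begin until plate making (finishes minute 90, plus 5-minute gap → minute 95). It runs from minute 95 to 95 + 65 = minute 160.
For folding: trimming (finishes minute 160); plate making (finishes minute 90). Taking the maximum gives a start of minute 160, and it finishes at 160 + 31 = minute 191.
The bindery step has to wait for folding (finishes minute 191); trimming (finishes minute 160). The latest of these is minute 191, so the bindery step runs minute 191 to 191 + 43 = minute 234.

Working backward from the deadline:
Boxing must finish by minute 320; it takes 16 minutes, so it must start by 320 − 16 = minute 304.
The bindery step feeds into boxing (must start by minute 304); so the bindery step must finish by minute 304 and therefore start by minute 261.
So the bindery step can start as early as minute 191 and as late as minute 261, giving 261 − 191 = 70 minutes of slack.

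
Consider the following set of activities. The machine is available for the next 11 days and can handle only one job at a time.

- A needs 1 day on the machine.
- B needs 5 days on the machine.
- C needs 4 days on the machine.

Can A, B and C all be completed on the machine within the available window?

Running back to back, the jobs need 1 + 5 + 4 = 10 days on the machine.
Since 10 ≤ 11, they fit within the window.

Yes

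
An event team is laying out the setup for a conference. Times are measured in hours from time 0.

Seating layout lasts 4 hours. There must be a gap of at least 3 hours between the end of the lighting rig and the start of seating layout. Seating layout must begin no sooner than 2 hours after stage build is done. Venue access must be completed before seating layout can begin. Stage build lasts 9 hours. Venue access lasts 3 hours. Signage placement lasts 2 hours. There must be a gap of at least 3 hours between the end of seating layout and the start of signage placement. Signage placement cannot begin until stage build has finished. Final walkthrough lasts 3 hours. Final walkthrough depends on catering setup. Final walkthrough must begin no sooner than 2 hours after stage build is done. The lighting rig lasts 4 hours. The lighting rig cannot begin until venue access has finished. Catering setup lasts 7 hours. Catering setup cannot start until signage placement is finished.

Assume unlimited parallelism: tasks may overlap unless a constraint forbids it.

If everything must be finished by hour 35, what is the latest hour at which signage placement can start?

To finish by hour 35, final walkthrough (duration 3) must start no later than hour 32.
Catering setup feeds into final walkthrough (must start by hour 32); so catering setup must finish by hour 32 and therefore start by hour 25.
Signage placement has to be done before catering setup (must start by hour 25). That means finishing by hour 25, i.e. starting by 25 − 2 = hour 23.

23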